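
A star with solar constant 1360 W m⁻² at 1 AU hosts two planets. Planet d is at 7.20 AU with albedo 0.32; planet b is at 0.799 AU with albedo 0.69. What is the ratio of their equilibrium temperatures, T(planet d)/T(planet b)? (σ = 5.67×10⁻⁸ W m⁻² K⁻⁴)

T₁/T₂ ≈ 0.405

T_eq = [S₀(1−A)/(4σd²)]^(1/4), so T ∝ (1−A)^(1/4) / √d.
T₁ = [1360×0.68/(4×5.67×10⁻⁸×7.20²)]^(1/4) = 94.17 K.
T₂ = [1360×0.31/(4×5.67×10⁻⁸×0.799²)]^(1/4) = 232.30 K.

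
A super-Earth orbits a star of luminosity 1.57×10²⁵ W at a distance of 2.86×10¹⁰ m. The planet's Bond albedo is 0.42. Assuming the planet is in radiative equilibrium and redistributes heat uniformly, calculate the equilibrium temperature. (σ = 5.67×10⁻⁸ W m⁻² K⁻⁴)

T_eq ≈ 250 K

Flux: S = L/(4πd²) = 1.57×10²⁵/(4π×(2.86×10¹⁰)²) = 1530 W m⁻².
Energy balance: absorbed = emitted ⇒ πR²·S(1−A) = 4πR²·σT_eq⁴, so T_eq⁴ = S(1−A)/(4σ).
T_eq = [1530 × 0.58 / (4 × 5.67×10⁻⁸)]^(1/4) = (3.91×10⁹)^(1/4) = 250 K.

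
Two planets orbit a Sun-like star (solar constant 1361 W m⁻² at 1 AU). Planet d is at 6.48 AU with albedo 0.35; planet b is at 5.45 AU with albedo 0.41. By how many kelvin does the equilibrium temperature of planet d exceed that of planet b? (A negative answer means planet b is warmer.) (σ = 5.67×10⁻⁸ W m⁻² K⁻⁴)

T_eq = [S₀(1−A)/(4σd²)]^(1/4), so T ∝ (1−A)^(1/4) / √d.
T₁ = [1361×0.65/(4×5.67×10⁻⁸×6.48²)]^(1/4) = 98.17 K.
T₂ = [1361×0.59/(4×5.67×10⁻⁸×5.45²)]^(1/4) = 104.49 K.

ΔT ≈ -6.3 K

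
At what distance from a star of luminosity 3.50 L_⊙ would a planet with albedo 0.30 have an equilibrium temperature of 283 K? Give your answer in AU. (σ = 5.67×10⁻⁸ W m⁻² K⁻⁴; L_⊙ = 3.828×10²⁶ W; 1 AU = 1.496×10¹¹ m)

d ≈ 1.51 AU

L = 3.50 × 3.828×10²⁶ = 1.34×10²⁷ W.
From T_eq⁴ = L(1−A)/(16πσd²): d = √[L(1−A)/(16πσT_eq⁴)].
d = √[1.34×10²⁷ × 0.70 / (16π × 5.67×10⁻⁸ × (283)⁴)] = 2.27×10¹¹ m = 1.51 AU.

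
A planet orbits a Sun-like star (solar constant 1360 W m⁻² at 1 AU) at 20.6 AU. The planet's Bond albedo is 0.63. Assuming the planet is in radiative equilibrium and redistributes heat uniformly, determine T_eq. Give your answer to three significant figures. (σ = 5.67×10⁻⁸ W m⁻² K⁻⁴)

Flux at 20.6 AU: S = 1360/20.6² = 3.20 W m⁻².
Energy balance: absorbed = emitted ⇒ πR²·S(1−A) = 4πR²·σT_eq⁴, so T_eq⁴ = S(1−A)/(4σ).
T_eq = [3.20 × 0.37 / (4 × 5.67×10⁻⁸)]^(1/4) = (5.23×10⁶)^(1/4) = 47.8 K.

T_eq ≈ 47.8 K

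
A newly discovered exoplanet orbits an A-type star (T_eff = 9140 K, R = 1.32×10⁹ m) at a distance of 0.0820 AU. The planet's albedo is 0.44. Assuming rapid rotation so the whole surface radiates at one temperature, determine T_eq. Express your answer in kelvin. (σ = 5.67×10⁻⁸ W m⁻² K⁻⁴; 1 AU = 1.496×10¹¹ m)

d = 0.0820 AU = 1.23×10¹⁰ m.
L = 4πR_⋆²σT_⋆⁴ = 4π(1.32×10⁹)² × 5.67×10⁻⁸ × (9140)⁴ = 8.66×10²⁷ W.
S = L/(4πd²) = 4.58×10⁶ W m⁻².
Energy balance: absorbed = emitted ⇒ πR²·S(1−A) = 4πR²·σT_eq⁴, so T_eq⁴ = S(1−A)/(4σ).
T_eq = [4.58×10⁶ × 0.56 / (4 × 5.67×10⁻⁸)]^(1/4) = (1.13×10¹³)^(1/4) = 1830 K.

T_eq ≈ 1830 K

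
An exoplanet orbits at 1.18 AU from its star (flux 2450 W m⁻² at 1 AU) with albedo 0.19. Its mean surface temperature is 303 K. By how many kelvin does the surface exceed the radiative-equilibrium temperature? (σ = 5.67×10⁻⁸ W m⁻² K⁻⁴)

ΔT ≈ 21.4 K

S = 2450/1.18² = 1760 W m⁻².
T_eq = [S(1−A)/(4σ)]^(1/4) = [1760×0.81/(4×5.67×10⁻⁸)]^(1/4) = 281.6 K.
ΔT = T_surf − T_eq = 303 − 281.6.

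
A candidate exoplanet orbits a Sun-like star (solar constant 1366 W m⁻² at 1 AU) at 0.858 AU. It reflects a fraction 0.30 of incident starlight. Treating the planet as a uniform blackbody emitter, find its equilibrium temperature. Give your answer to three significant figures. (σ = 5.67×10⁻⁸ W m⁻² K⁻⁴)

T_eq ≈ 275 K

Flux at 0.858 AU: S = 1366/0.858² = 1860 W m⁻².
Energy balance: absorbed = emitted ⇒ πR²·S(1−A) = 4πR²·σT_eq⁴, so T_eq⁴ = S(1−A)/(4σ).
T_eq = [1860 × 0.70 / (4 × 5.67×10⁻⁸)]^(1/4) = (5.73×10⁹)^(1/4) = 275 K.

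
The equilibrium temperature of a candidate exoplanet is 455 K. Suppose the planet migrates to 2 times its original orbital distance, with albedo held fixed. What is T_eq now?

T_eq ∝ L^(1/4) · d^(−1/2).
T′ = 455 / 2^(1/2) = 322 K.

T_eq ≈ 322 K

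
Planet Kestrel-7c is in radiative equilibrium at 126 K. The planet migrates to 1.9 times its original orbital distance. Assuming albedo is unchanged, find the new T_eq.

T_eq ∝ L^(1/4) · d^(−1/2).
T′ = 126 / 1.9^(1/2) = 91.4 K.

T_eq ≈ 91.4 K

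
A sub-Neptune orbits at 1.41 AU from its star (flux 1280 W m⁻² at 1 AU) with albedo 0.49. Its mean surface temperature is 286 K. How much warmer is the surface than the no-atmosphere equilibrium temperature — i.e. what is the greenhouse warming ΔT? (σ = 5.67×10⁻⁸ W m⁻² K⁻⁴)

S = 1280/1.41² = 643.8 W m⁻².
T_eq = [S(1−A)/(4σ)]^(1/4) = [643.8×0.51/(4×5.67×10⁻⁸)]^(1/4) = 195.1 K.
ΔT = T_surf − T_eq = 286 − 195.1.

ΔT ≈ 90.9 K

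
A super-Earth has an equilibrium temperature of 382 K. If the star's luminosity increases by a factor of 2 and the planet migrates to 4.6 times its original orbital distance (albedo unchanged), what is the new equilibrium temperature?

T_eq ≈ 212 K

T_eq ∝ L^(1/4) · d^(−1/2).
T′ = 382 × 2^(1/4) / 4.6^(1/2) = 212 K.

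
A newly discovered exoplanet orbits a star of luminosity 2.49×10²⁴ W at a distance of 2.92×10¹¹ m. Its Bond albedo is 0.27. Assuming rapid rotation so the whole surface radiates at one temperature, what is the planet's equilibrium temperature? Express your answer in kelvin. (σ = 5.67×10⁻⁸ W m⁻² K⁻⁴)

T_eq ≈ 52.3 K

Flux: S = L/(4πd²) = 2.49×10²⁴/(4π×(2.92×10¹¹)²) = 2.32 W m⁻².
Energy balance: absorbed = emitted ⇒ πR²·S(1−A) = 4πR²·σT_eq⁴, so T_eq⁴ = S(1−A)/(4σ).
T_eq = [2.32 × 0.73 / (4 × 5.67×10⁻⁸)]^(1/4) = (7.48×10⁶)^(1/4) = 52.3 K.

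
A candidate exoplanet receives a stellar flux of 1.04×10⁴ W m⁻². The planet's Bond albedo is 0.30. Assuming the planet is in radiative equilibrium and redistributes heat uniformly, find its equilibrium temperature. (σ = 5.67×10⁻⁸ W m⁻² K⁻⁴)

T_eq ≈ 423 K

Energy balance: absorbed = emitted ⇒ πR²·S(1−A) = 4πR²·σT_eq⁴, so T_eq⁴ = S(1−A)/(4σ).
T_eq = [1.04×10⁴ × 0.70 / (4 × 5.67×10⁻⁸)]^(1/4) = (3.21×10¹⁰)^(1/4) = 423 K.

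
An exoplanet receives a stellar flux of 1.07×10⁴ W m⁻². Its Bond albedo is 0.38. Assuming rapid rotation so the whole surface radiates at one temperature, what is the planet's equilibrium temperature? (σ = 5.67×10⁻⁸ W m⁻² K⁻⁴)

T_eq ≈ 414 K

Energy balance: absorbed = emitted ⇒ πR²·S(1−A) = 4πR²·σT_eq⁴, so T_eq⁴ = S(1−A)/(4σ).
T_eq = [1.07×10⁴ × 0.62 / (4 × 5.67×10⁻⁸)]^(1/4) = (2.93×10¹⁰)^(1/4) = 414 K.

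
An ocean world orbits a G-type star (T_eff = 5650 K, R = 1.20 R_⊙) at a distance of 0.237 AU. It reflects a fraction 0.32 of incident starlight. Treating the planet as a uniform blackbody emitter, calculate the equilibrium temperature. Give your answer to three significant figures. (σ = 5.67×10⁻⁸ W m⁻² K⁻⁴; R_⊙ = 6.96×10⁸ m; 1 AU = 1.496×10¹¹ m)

T_eq ≈ 557 K

R_⋆ = 1.20 × 6.96×10⁸ = 8.35×10⁸ m.
d = 0.237 AU = 3.55×10¹⁰ m.
L = 4πR_⋆²σT_⋆⁴ = 4π(8.35×10⁸)² × 5.67×10⁻⁸ × (5650)⁴ = 5.06×10²⁶ W.
S = L/(4πd²) = 3.21×10⁴ W m⁻².
Energy balance: absorbed = emitted ⇒ πR²·S(1−A) = 4πR²·σT_eq⁴, so T_eq⁴ = S(1−A)/(4σ).
T_eq = [3.21×10⁴ × 0.68 / (4 × 5.67×10⁻⁸)]^(1/4) = (9.61×10¹⁰)^(1/4) = 557 K.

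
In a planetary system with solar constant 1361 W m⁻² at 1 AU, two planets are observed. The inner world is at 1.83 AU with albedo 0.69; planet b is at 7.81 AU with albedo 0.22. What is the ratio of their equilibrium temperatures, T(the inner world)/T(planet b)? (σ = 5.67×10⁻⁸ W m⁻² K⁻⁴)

T_eq = [S₀(1−A)/(4σd²)]^(1/4), so T ∝ (1−A)^(1/4) / √d.
T₁ = [1361×0.31/(4×5.67×10⁻⁸×1.83²)]^(1/4) = 153.52 K.
T₂ = [1361×0.78/(4×5.67×10⁻⁸×7.81²)]^(1/4) = 93.59 K.

T₁/T₂ ≈ 1.640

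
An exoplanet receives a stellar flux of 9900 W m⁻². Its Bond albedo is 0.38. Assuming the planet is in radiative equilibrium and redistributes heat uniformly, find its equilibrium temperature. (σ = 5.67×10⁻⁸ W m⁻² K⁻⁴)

T_eq ≈ 406 K

Energy balance: absorbed = emitted ⇒ πR²·S(1−A) = 4πR²·σT_eq⁴, so T_eq⁴ = S(1−A)/(4σ).
T_eq = [9900 × 0.62 / (4 × 5.67×10⁻⁸)]^(1/4) = (2.71×10¹⁰)^(1/4) = 406 K.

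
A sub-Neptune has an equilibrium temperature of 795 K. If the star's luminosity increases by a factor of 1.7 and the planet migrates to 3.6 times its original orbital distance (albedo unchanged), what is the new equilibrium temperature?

T_eq ≈ 478 K

T_eq ∝ L^(1/4) · d^(−1/2).
T′ = 795 × 1.7^(1/4) / 3.6^(1/2) = 478 K.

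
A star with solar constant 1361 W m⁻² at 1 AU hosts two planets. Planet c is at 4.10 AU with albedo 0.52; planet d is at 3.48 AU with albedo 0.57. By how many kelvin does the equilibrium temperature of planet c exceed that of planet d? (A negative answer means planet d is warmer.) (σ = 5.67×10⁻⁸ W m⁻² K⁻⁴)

T_eq = [S₀(1−A)/(4σd²)]^(1/4), so T ∝ (1−A)^(1/4) / √d.
T₁ = [1361×0.48/(4×5.67×10⁻⁸×4.10²)]^(1/4) = 114.41 K.
T₂ = [1361×0.43/(4×5.67×10⁻⁸×3.48²)]^(1/4) = 120.82 K.

ΔT ≈ -6.4 K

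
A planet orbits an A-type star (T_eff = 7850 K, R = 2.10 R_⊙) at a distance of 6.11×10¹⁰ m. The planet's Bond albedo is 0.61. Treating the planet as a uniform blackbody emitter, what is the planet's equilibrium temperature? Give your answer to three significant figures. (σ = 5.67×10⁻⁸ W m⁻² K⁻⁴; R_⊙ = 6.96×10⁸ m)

T_eq ≈ 678 K

R_⋆ = 2.10 × 6.96×10⁸ = 1.46×10⁹ m.
L = 4πR_⋆²σT_⋆⁴ = 4π(1.46×10⁹)² × 5.67×10⁻⁸ × (7850)⁴ = 5.78×10²⁷ W.
S = L/(4πd²) = 1.23×10⁵ W m⁻².
Energy balance: absorbed = emitted ⇒ πR²·S(1−A) = 4πR²·σT_eq⁴, so T_eq⁴ = S(1−A)/(4σ).
T_eq = [1.23×10⁵ × 0.39 / (4 × 5.67×10⁻⁸)]^(1/4) = (2.12×10¹¹)^(1/4) = 678 K.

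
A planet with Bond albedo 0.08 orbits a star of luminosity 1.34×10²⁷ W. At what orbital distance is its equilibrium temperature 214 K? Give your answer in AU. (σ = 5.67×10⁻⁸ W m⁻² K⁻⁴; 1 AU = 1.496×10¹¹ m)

From T_eq⁴ = L(1−A)/(16πσd²): d = √[L(1−A)/(16πσT_eq⁴)].
d = √[1.34×10²⁷ × 0.92 / (16π × 5.67×10⁻⁸ × (214)⁴)] = 4.54×10¹¹ m = 3.04 AU.

d ≈ 3.04 AU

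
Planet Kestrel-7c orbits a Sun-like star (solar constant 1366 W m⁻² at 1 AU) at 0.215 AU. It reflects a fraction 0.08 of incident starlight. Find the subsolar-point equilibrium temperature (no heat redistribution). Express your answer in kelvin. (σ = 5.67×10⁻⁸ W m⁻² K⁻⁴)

Flux at 0.215 AU: S = 1366/0.215² = 2.96×10⁴ W m⁻².
At the subsolar point the surface absorbs S(1−A) and emits σT⁴ per unit area — no factor of 4, since only the local patch is in balance.
T = [2.96×10⁴ × 0.92 / 5.67×10⁻⁸]^(1/4) = (4.79×10¹¹)^(1/4) = 832 K.

T_ss ≈ 832 K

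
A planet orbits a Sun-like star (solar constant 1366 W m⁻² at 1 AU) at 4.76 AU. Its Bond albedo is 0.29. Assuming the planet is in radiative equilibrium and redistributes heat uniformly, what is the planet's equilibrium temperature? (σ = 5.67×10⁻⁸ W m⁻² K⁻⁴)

Flux at 4.76 AU: S = 1366/4.76² = 60.3 W m⁻².
Energy balance: absorbed = emitted ⇒ πR²·S(1−A) = 4πR²·σT_eq⁴, so T_eq⁴ = S(1−A)/(4σ).
T_eq = [60.3 × 0.71 / (4 × 5.67×10⁻⁸)]^(1/4) = (1.89×10⁸)^(1/4) = 117 K.

T_eq ≈ 117 K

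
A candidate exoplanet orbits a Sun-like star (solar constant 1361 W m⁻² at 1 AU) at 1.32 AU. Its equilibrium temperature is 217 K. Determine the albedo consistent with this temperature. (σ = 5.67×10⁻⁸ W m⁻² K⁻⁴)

A ≈ 0.36

Flux at 1.32 AU: S = 1361/1.32² = 781 W m⁻².
From T_eq⁴ = S(1−A)/(4σ): 1−A = 4σT_eq⁴/S.
1−A = 4 × 5.67×10⁻⁸ × (217)⁴ / 781 = 0.644.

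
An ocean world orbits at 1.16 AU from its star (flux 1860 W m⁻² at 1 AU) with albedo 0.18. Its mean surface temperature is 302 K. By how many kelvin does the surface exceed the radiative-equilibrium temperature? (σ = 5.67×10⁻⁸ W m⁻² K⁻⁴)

S = 1860/1.16² = 1382 W m⁻².
T_eq = [S(1−A)/(4σ)]^(1/4) = [1382×0.82/(4×5.67×10⁻⁸)]^(1/4) = 265.9 K.
ΔT = T_surf − T_eq = 302 − 265.9.

ΔT ≈ 36.1 K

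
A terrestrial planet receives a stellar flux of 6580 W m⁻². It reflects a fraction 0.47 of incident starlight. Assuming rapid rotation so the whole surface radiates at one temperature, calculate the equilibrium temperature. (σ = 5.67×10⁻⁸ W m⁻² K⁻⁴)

T_eq ≈ 352 K

Energy balance: absorbed = emitted ⇒ πR²·S(1−A) = 4πR²·σT_eq⁴, so T_eq⁴ = S(1−A)/(4σ).
T_eq = [6580 × 0.53 / (4 × 5.67×10⁻⁸)]^(1/4) = (1.54×10¹⁰)^(1/4) = 352 K.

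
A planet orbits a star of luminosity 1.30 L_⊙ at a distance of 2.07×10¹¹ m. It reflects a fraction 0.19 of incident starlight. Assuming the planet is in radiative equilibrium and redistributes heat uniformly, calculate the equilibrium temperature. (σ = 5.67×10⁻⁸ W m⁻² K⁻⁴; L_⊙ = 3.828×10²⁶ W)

T_eq ≈ 240 K

L = 1.30 × 3.828×10²⁶ = 4.98×10²⁶ W.
Flux: S = L/(4πd²) = 4.98×10²⁶/(4π×(2.07×10¹¹)²) = 924 W m⁻².
Energy balance: absorbed = emitted ⇒ πR²·S(1−A) = 4πR²·σT_eq⁴, so T_eq⁴ = S(1−A)/(4σ).
T_eq = [924 × 0.81 / (4 × 5.67×10⁻⁸)]^(1/4) = (3.30×10⁹)^(1/4) = 240 K.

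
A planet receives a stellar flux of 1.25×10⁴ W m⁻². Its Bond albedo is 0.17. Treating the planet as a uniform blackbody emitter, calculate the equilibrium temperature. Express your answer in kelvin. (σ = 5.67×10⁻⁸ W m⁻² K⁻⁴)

T_eq ≈ 462 K

Energy balance: absorbed = emitted ⇒ πR²·S(1−A) = 4πR²·σT_eq⁴, so T_eq⁴ = S(1−A)/(4σ).
T_eq = [1.25×10⁴ × 0.83 / (4 × 5.67×10⁻⁸)]^(1/4) = (4.57×10¹⁰)^(1/4) = 462 K.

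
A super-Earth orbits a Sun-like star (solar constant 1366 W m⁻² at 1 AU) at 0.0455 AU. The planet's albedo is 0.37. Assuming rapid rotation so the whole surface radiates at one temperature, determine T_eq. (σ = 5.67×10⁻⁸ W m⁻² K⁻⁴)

T_eq ≈ 1160 K

Flux at 0.0455 AU: S = 1366/0.0455² = 6.60×10⁵ W m⁻².
Energy balance: absorbed = emitted ⇒ πR²·S(1−A) = 4πR²·σT_eq⁴, so T_eq⁴ = S(1−A)/(4σ).
T_eq = [6.60×10⁵ × 0.63 / (4 × 5.67×10⁻⁸)]^(1/4) = (1.83×10¹²)^(1/4) = 1160 K.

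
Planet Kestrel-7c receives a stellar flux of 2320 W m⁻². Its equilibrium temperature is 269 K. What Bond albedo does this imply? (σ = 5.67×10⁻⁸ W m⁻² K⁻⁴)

From T_eq⁴ = S(1−A)/(4σ): 1−A = 4σT_eq⁴/S.
1−A = 4 × 5.67×10⁻⁸ × (269)⁴ / 2320 = 0.512.

A ≈ 0.49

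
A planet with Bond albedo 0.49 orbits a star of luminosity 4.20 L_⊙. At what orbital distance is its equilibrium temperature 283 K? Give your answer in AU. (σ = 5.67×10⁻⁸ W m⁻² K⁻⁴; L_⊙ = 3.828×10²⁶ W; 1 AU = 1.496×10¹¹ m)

L = 4.20 × 3.828×10²⁶ = 1.61×10²⁷ W.
From T_eq⁴ = L(1−A)/(16πσd²): d = √[L(1−A)/(16πσT_eq⁴)].
d = √[1.61×10²⁷ × 0.51 / (16π × 5.67×10⁻⁸ × (283)⁴)] = 2.12×10¹¹ m = 1.42 AU.

d ≈ 1.42 AU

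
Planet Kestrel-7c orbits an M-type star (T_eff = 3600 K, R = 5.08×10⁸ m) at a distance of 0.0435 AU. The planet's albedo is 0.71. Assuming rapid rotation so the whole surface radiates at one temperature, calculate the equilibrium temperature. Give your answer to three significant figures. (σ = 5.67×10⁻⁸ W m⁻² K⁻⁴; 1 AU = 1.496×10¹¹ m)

d = 0.0435 AU = 6.51×10⁹ m.
L = 4πR_⋆²σT_⋆⁴ = 4π(5.08×10⁸)² × 5.67×10⁻⁸ × (3600)⁴ = 3.09×10²⁵ W.
S = L/(4πd²) = 5.80×10⁴ W m⁻².
Energy balance: absorbed = emitted ⇒ πR²·S(1−A) = 4πR²·σT_eq⁴, so T_eq⁴ = S(1−A)/(4σ).
T_eq = [5.80×10⁴ × 0.29 / (4 × 5.67×10⁻⁸)]^(1/4) = (7.42×10¹⁰)^(1/4) = 522 K.

T_eq ≈ 522 K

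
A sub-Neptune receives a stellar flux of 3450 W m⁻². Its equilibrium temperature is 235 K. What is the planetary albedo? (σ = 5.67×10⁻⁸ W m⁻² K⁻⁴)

A ≈ 0.80

From T_eq⁴ = S(1−A)/(4σ): 1−A = 4σT_eq⁴/S.
1−A = 4 × 5.67×10⁻⁸ × (235)⁴ / 3450 = 0.200.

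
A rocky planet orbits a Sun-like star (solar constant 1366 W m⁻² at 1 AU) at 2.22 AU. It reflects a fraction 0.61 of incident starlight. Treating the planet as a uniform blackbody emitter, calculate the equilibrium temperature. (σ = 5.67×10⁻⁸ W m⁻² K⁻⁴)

T_eq ≈ 148 K

Flux at 2.22 AU: S = 1366/2.22² = 277 W m⁻².
Energy balance: absorbed = emitted ⇒ πR²·S(1−A) = 4πR²·σT_eq⁴, so T_eq⁴ = S(1−A)/(4σ).
T_eq = [277 × 0.39 / (4 × 5.67×10⁻⁸)]^(1/4) = (4.77×10⁸)^(1/4) = 148 K.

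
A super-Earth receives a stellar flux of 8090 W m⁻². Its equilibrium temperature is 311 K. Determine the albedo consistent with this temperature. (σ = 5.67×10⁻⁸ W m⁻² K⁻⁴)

From T_eq⁴ = S(1−A)/(4σ): 1−A = 4σT_eq⁴/S.
1−A = 4 × 5.67×10⁻⁸ × (311)⁴ / 8090 = 0.262.

A ≈ 0.74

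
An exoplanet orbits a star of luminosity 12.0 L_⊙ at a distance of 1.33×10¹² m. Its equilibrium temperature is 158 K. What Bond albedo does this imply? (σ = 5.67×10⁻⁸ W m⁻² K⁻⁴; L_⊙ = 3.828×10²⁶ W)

A ≈ 0.32

L = 12.0 × 3.828×10²⁶ = 4.59×10²⁷ W.
Flux: S = L/(4πd²) = 4.59×10²⁷/(4π×(1.33×10¹²)²) = 207 W m⁻².
From T_eq⁴ = S(1−A)/(4σ): 1−A = 4σT_eq⁴/S.
1−A = 4 × 5.67×10⁻⁸ × (158)⁴ / 207 = 0.684.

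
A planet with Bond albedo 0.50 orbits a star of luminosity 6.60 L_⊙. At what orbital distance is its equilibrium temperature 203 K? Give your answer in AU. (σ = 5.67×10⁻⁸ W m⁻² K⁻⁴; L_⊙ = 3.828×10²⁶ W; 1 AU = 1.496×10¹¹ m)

L = 6.60 × 3.828×10²⁶ = 2.53×10²⁷ W.
From T_eq⁴ = L(1−A)/(16πσd²): d = √[L(1−A)/(16πσT_eq⁴)].
d = √[2.53×10²⁷ × 0.50 / (16π × 5.67×10⁻⁸ × (203)⁴)] = 5.11×10¹¹ m = 3.42 AU.

d ≈ 3.42 AU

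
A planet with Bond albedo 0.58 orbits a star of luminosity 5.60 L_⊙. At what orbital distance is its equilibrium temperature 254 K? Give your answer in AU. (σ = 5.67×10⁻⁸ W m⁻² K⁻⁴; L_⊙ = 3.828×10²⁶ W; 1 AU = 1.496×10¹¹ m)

d ≈ 1.84 AU

L = 5.60 × 3.828×10²⁶ = 2.14×10²⁷ W.
From T_eq⁴ = L(1−A)/(16πσd²): d = √[L(1−A)/(16πσT_eq⁴)].
d = √[2.14×10²⁷ × 0.42 / (16π × 5.67×10⁻⁸ × (254)⁴)] = 2.75×10¹¹ m = 1.84 AU.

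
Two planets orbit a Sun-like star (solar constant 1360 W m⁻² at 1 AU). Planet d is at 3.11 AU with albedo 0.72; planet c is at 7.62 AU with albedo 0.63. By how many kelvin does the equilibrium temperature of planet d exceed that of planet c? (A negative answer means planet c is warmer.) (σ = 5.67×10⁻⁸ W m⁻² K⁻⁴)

ΔT ≈ 36.2 K

T_eq = [S₀(1−A)/(4σd²)]^(1/4), so T ∝ (1−A)^(1/4) / √d.
T₁ = [1360×0.28/(4×5.67×10⁻⁸×3.11²)]^(1/4) = 114.78 K.
T₂ = [1360×0.37/(4×5.67×10⁻⁸×7.62²)]^(1/4) = 78.62 K.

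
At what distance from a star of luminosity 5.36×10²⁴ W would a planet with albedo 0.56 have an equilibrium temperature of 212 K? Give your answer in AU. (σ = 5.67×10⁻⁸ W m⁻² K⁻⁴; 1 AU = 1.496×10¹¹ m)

d ≈ 0.135 AU

From T_eq⁴ = L(1−A)/(16πσd²): d = √[L(1−A)/(16πσT_eq⁴)].
d = √[5.36×10²⁴ × 0.44 / (16π × 5.67×10⁻⁸ × (212)⁴)] = 2.02×10¹⁰ m = 0.135 AU.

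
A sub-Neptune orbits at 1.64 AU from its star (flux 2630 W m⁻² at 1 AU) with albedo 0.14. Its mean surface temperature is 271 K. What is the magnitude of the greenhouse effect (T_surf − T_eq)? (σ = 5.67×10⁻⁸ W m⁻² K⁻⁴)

S = 2630/1.64² = 977.8 W m⁻².
T_eq = [S(1−A)/(4σ)]^(1/4) = [977.8×0.86/(4×5.67×10⁻⁸)]^(1/4) = 246.8 K.
ΔT = T_surf − T_eq = 271 − 246.8.

ΔT ≈ 24.2 K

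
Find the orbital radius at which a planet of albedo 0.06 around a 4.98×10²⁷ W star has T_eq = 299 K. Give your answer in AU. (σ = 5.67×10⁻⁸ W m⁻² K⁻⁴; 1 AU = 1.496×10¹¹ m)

d ≈ 3.03 AU

From T_eq⁴ = L(1−A)/(16πσd²): d = √[L(1−A)/(16πσT_eq⁴)].
d = √[4.98×10²⁷ × 0.94 / (16π × 5.67×10⁻⁸ × (299)⁴)] = 4.53×10¹¹ m = 3.03 AU.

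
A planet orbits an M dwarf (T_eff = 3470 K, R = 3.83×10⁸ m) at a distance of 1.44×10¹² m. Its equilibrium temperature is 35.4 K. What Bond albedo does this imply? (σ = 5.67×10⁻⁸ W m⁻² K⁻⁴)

L = 4πR_⋆²σT_⋆⁴ = 4π(3.83×10⁸)² × 5.67×10⁻⁸ × (3470)⁴ = 1.52×10²⁵ W.
S = L/(4πd²) = 0.582 W m⁻².
From T_eq⁴ = S(1−A)/(4σ): 1−A = 4σT_eq⁴/S.
1−A = 4 × 5.67×10⁻⁸ × (35.4)⁴ / 0.582 = 0.612.

A ≈ 0.39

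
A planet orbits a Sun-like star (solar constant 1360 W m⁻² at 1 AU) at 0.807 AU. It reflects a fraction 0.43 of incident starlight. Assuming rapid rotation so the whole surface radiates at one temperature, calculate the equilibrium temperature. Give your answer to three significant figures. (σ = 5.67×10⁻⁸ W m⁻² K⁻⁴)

T_eq ≈ 269 K

Flux at 0.807 AU: S = 1360/0.807² = 2090 W m⁻².
Energy balance: absorbed = emitted ⇒ πR²·S(1−A) = 4πR²·σT_eq⁴, so T_eq⁴ = S(1−A)/(4σ).
T_eq = [2090 × 0.57 / (4 × 5.67×10⁻⁸)]^(1/4) = (5.25×10⁹)^(1/4) = 269 K.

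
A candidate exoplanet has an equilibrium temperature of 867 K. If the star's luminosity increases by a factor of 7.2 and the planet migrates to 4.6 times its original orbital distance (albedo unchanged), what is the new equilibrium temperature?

T_eq ≈ 662 K

T_eq ∝ L^(1/4) · d^(−1/2).
T′ = 867 × 7.2^(1/4) / 4.6^(1/2) = 662 K.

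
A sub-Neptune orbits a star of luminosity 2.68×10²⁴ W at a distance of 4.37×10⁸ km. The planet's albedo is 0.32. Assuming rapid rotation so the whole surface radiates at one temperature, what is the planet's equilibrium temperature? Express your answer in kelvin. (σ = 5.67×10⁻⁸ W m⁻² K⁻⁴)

T_eq ≈ 42.8 K

d = 4.37×10⁸ km = 4.37×10¹¹ m.
Flux: S = L/(4πd²) = 2.68×10²⁴/(4π×(4.37×10¹¹)²) = 1.12 W m⁻².
Energy balance: absorbed = emitted ⇒ πR²·S(1−A) = 4πR²·σT_eq⁴, so T_eq⁴ = S(1−A)/(4σ).
T_eq = [1.12 × 0.68 / (4 × 5.67×10⁻⁸)]^(1/4) = (3.35×10⁶)^(1/4) = 42.8 K.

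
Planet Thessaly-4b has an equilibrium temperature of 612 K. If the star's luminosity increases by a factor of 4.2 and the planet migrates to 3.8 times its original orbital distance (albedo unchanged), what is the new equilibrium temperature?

T_eq ∝ L^(1/4) · d^(−1/2).
T′ = 612 × 4.2^(1/4) / 3.8^(1/2) = 449 K.

T_eq ≈ 449 K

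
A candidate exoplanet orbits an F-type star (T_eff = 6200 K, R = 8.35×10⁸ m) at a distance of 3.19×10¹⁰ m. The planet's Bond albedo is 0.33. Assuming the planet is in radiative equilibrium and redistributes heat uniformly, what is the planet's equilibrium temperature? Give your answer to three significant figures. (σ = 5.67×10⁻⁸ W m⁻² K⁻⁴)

T_eq ≈ 642 K

L = 4πR_⋆²σT_⋆⁴ = 4π(8.35×10⁸)² × 5.67×10⁻⁸ × (6200)⁴ = 7.34×10²⁶ W.
S = L/(4πd²) = 5.74×10⁴ W m⁻².
Energy balance: absorbed = emitted ⇒ πR²·S(1−A) = 4πR²·σT_eq⁴, so T_eq⁴ = S(1−A)/(4σ).
T_eq = [5.74×10⁴ × 0.67 / (4 × 5.67×10⁻⁸)]^(1/4) = (1.70×10¹¹)^(1/4) = 642 K.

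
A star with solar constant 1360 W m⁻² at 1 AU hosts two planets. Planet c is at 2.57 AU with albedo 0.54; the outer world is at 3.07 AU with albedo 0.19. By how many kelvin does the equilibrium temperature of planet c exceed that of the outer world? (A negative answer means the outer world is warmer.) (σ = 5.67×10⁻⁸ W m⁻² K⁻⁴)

T_eq = [S₀(1−A)/(4σd²)]^(1/4), so T ∝ (1−A)^(1/4) / √d.
T₁ = [1360×0.46/(4×5.67×10⁻⁸×2.57²)]^(1/4) = 142.95 K.
T₂ = [1360×0.81/(4×5.67×10⁻⁸×3.07²)]^(1/4) = 150.67 K.

ΔT ≈ -7.7 K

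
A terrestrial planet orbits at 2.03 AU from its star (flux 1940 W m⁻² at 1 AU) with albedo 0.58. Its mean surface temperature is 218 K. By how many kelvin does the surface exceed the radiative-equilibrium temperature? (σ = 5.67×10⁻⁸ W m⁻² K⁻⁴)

ΔT ≈ 46.2 K

S = 1940/2.03² = 470.8 W m⁻².
T_eq = [S(1−A)/(4σ)]^(1/4) = [470.8×0.42/(4×5.67×10⁻⁸)]^(1/4) = 171.8 K.
ΔT = T_surf − T_eq = 218 − 171.8.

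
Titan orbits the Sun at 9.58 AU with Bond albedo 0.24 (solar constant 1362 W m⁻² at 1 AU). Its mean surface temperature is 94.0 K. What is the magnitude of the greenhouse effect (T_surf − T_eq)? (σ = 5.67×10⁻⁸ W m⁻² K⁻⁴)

ΔT ≈ 10.0 K

S = 1362/9.58² = 14.84 W m⁻².
T_eq = [S(1−A)/(4σ)]^(1/4) = [14.84×0.76/(4×5.67×10⁻⁸)]^(1/4) = 84.0 K.
ΔT = T_surf − T_eq = 94 − 84.0.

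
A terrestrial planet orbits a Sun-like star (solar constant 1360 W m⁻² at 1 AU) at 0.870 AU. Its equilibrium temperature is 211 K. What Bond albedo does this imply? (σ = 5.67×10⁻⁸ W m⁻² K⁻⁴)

A ≈ 0.75

Flux at 0.870 AU: S = 1360/0.870² = 1800 W m⁻².
From T_eq⁴ = S(1−A)/(4σ): 1−A = 4σT_eq⁴/S.
1−A = 4 × 5.67×10⁻⁸ × (211)⁴ / 1800 = 0.250.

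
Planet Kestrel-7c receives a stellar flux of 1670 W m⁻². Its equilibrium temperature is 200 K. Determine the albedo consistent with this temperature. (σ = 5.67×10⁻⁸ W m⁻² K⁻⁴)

A ≈ 0.78

From T_eq⁴ = S(1−A)/(4σ): 1−A = 4σT_eq⁴/S.
1−A = 4 × 5.67×10⁻⁸ × (200)⁴ / 1670 = 0.217.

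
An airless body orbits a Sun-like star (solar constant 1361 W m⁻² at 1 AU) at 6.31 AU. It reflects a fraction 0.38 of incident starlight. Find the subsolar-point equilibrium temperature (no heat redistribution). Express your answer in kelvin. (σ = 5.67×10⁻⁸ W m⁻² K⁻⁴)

T_ss ≈ 139 K

Flux at 6.31 AU: S = 1361/6.31² = 34.2 W m⁻².
At the subsolar point the surface absorbs S(1−A) and emits σT⁴ per unit area — no factor of 4, since only the local patch is in balance.
T = [34.2 × 0.62 / 5.67×10⁻⁸]^(1/4) = (3.74×10⁸)^(1/4) = 139 K.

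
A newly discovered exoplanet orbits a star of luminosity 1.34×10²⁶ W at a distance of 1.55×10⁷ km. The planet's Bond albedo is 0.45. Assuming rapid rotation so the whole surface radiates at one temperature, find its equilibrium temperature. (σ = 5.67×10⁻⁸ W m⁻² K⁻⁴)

T_eq ≈ 573 K

d = 1.55×10⁷ km = 1.55×10¹⁰ m.
Flux: S = L/(4πd²) = 1.34×10²⁶/(4π×(1.55×10¹⁰)²) = 4.44×10⁴ W m⁻².
Energy balance: absorbed = emitted ⇒ πR²·S(1−A) = 4πR²·σT_eq⁴, so T_eq⁴ = S(1−A)/(4σ).
T_eq = [4.44×10⁴ × 0.55 / (4 × 5.67×10⁻⁸)]^(1/4) = (1.08×10¹¹)^(1/4) = 573 K.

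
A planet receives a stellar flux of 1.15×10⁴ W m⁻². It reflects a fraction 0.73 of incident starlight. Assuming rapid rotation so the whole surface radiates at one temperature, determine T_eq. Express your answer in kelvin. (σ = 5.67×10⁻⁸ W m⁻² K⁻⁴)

Energy balance: absorbed = emitted ⇒ πR²·S(1−A) = 4πR²·σT_eq⁴, so T_eq⁴ = S(1−A)/(4σ).
T_eq = [1.15×10⁴ × 0.27 / (4 × 5.67×10⁻⁸)]^(1/4) = (1.37×10¹⁰)^(1/4) = 342 K.

T_eq ≈ 342 K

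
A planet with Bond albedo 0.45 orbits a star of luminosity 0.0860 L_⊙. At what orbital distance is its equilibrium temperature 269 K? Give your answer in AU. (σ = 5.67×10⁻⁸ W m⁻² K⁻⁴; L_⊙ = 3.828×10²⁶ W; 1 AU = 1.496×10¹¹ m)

d ≈ 0.233 AU

L = 0.0860 × 3.828×10²⁶ = 3.29×10²⁵ W.
From T_eq⁴ = L(1−A)/(16πσd²): d = √[L(1−A)/(16πσT_eq⁴)].
d = √[3.29×10²⁵ × 0.55 / (16π × 5.67×10⁻⁸ × (269)⁴)] = 3.48×10¹⁰ m = 0.233 AU.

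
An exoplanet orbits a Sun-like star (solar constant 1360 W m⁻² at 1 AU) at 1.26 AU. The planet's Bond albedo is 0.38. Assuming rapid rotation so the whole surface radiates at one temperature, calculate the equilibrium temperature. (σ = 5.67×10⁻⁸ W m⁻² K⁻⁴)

Flux at 1.26 AU: S = 1360/1.26² = 857 W m⁻².
Energy balance: absorbed = emitted ⇒ πR²·S(1−A) = 4πR²·σT_eq⁴, so T_eq⁴ = S(1−A)/(4σ).
T_eq = [857 × 0.62 / (4 × 5.67×10⁻⁸)]^(1/4) = (2.34×10⁹)^(1/4) = 220 K.

T_eq ≈ 220 K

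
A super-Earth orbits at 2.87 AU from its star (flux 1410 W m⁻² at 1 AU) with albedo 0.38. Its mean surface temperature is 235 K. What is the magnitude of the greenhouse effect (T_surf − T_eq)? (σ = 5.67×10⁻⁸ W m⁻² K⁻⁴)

ΔT ≈ 87.9 K

S = 1410/2.87² = 171.2 W m⁻².
T_eq = [S(1−A)/(4σ)]^(1/4) = [171.2×0.62/(4×5.67×10⁻⁸)]^(1/4) = 147.1 K.
ΔT = T_surf − T_eq = 235 − 147.1.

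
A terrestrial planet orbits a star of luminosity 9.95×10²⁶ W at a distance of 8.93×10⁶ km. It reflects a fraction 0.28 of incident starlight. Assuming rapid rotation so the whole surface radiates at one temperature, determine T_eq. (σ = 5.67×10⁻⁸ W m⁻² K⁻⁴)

d = 8.93×10⁶ km = 8.93×10⁹ m.
Flux: S = L/(4πd²) = 9.95×10²⁶/(4π×(8.93×10⁹)²) = 9.93×10⁵ W m⁻².
Energy balance: absorbed = emitted ⇒ πR²·S(1−A) = 4πR²·σT_eq⁴, so T_eq⁴ = S(1−A)/(4σ).
T_eq = [9.93×10⁵ × 0.72 / (4 × 5.67×10⁻⁸)]^(1/4) = (3.15×10¹²)^(1/4) = 1330 K.

T_eq ≈ 1330 K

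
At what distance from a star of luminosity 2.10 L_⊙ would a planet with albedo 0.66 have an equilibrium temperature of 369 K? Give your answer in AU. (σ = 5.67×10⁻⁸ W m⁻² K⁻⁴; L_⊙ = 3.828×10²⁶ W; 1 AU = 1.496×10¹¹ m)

L = 2.10 × 3.828×10²⁶ = 8.04×10²⁶ W.
From T_eq⁴ = L(1−A)/(16πσd²): d = √[L(1−A)/(16πσT_eq⁴)].
d = √[8.04×10²⁶ × 0.34 / (16π × 5.67×10⁻⁸ × (369)⁴)] = 7.19×10¹⁰ m = 0.481 AU.

d ≈ 0.481 AU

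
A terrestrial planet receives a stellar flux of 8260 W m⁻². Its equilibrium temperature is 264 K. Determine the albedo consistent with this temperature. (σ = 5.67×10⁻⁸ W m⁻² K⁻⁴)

From T_eq⁴ = S(1−A)/(4σ): 1−A = 4σT_eq⁴/S.
1−A = 4 × 5.67×10⁻⁸ × (264)⁴ / 8260 = 0.133.

A ≈ 0.87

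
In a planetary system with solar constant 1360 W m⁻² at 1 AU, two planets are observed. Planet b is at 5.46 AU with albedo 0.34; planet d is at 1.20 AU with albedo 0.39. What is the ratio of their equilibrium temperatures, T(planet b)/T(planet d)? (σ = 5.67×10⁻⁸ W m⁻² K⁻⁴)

T_eq = [S₀(1−A)/(4σd²)]^(1/4), so T ∝ (1−A)^(1/4) / √d.
T₁ = [1360×0.66/(4×5.67×10⁻⁸×5.46²)]^(1/4) = 107.34 K.
T₂ = [1360×0.61/(4×5.67×10⁻⁸×1.20²)]^(1/4) = 224.50 K.

T₁/T₂ ≈ 0.478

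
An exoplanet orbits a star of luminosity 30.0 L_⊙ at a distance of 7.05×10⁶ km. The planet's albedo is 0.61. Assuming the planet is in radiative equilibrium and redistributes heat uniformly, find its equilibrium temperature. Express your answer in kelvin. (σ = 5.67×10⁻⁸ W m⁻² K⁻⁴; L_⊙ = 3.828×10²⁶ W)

d = 7.05×10⁶ km = 7.05×10⁹ m.
L = 30.0 × 3.828×10²⁶ = 1.15×10²⁸ W.
Flux: S = L/(4πd²) = 1.15×10²⁸/(4π×(7.05×10⁹)²) = 1.84×10⁷ W m⁻².
Energy balance: absorbed = emitted ⇒ πR²·S(1−A) = 4πR²·σT_eq⁴, so T_eq⁴ = S(1−A)/(4σ).
T_eq = [1.84×10⁷ × 0.39 / (4 × 5.67×10⁻⁸)]^(1/4) = (3.16×10¹³)^(1/4) = 2370 K.

T_eq ≈ 2370 K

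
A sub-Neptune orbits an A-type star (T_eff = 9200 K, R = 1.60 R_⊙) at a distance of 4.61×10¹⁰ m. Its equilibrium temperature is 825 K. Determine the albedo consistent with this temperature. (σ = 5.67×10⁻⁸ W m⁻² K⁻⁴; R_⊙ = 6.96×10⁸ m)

A ≈ 0.56

R_⋆ = 1.60 × 6.96×10⁸ = 1.11×10⁹ m.
L = 4πR_⋆²σT_⋆⁴ = 4π(1.11×10⁹)² × 5.67×10⁻⁸ × (9200)⁴ = 6.33×10²⁷ W.
S = L/(4πd²) = 2.37×10⁵ W m⁻².
From T_eq⁴ = S(1−A)/(4σ): 1−A = 4σT_eq⁴/S.
1−A = 4 × 5.67×10⁻⁸ × (825)⁴ / 2.37×10⁵ = 0.443.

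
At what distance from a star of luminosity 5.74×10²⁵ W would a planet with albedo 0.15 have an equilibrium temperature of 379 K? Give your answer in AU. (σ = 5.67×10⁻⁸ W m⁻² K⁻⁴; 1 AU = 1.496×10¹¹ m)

From T_eq⁴ = L(1−A)/(16πσd²): d = √[L(1−A)/(16πσT_eq⁴)].
d = √[5.74×10²⁵ × 0.85 / (16π × 5.67×10⁻⁸ × (379)⁴)] = 2.88×10¹⁰ m = 0.193 AU.

d ≈ 0.193 AU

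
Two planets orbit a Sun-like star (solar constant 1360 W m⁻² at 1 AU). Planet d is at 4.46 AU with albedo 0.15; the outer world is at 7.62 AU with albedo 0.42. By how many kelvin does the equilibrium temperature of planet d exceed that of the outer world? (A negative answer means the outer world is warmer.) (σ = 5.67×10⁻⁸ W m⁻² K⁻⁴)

ΔT ≈ 38.5 K

T_eq = [S₀(1−A)/(4σd²)]^(1/4), so T ∝ (1−A)^(1/4) / √d.
T₁ = [1360×0.85/(4×5.67×10⁻⁸×4.46²)]^(1/4) = 126.52 K.
T₂ = [1360×0.58/(4×5.67×10⁻⁸×7.62²)]^(1/4) = 87.97 K.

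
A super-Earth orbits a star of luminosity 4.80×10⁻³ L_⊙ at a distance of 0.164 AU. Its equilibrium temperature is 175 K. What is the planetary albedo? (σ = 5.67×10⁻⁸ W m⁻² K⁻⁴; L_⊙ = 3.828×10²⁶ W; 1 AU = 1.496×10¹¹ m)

d = 0.164 AU = 2.45×10¹⁰ m.
L = 4.80×10⁻³ × 3.828×10²⁶ = 1.84×10²⁴ W.
Flux: S = L/(4πd²) = 1.84×10²⁴/(4π×(2.45×10¹⁰)²) = 243 W m⁻².
From T_eq⁴ = S(1−A)/(4σ): 1−A = 4σT_eq⁴/S.
1−A = 4 × 5.67×10⁻⁸ × (175)⁴ / 243 = 0.876.

A ≈ 0.12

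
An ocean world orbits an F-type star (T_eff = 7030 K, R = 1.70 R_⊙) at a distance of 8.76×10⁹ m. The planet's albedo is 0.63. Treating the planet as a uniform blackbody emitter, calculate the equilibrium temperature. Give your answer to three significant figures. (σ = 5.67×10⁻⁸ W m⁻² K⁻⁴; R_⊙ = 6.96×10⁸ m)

T_eq ≈ 1420 K

R_⋆ = 1.70 × 6.96×10⁸ = 1.18×10⁹ m.
L = 4πR_⋆²σT_⋆⁴ = 4π(1.18×10⁹)² × 5.67×10⁻⁸ × (7030)⁴ = 2.44×10²⁷ W.
S = L/(4πd²) = 2.53×10⁶ W m⁻².
Energy balance: absorbed = emitted ⇒ πR²·S(1−A) = 4πR²·σT_eq⁴, so T_eq⁴ = S(1−A)/(4σ).
T_eq = [2.53×10⁶ × 0.37 / (4 × 5.67×10⁻⁸)]^(1/4) = (4.12×10¹²)^(1/4) = 1420 K.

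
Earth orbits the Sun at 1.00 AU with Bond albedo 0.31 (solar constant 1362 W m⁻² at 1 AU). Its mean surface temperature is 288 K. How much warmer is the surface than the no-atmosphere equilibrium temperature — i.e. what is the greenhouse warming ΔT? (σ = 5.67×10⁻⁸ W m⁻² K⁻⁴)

ΔT ≈ 34.3 K

S = 1362/1.00² = 1362 W m⁻².
T_eq = [S(1−A)/(4σ)]^(1/4) = [1362×0.69/(4×5.67×10⁻⁸)]^(1/4) = 253.7 K.
ΔT = T_surf − T_eq = 288 − 253.7.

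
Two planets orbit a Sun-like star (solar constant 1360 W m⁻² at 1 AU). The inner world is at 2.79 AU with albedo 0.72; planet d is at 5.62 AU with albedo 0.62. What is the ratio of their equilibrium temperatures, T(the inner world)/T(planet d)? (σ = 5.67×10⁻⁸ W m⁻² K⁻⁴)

T_eq = [S₀(1−A)/(4σd²)]^(1/4), so T ∝ (1−A)^(1/4) / √d.
T₁ = [1360×0.28/(4×5.67×10⁻⁸×2.79²)]^(1/4) = 121.19 K.
T₂ = [1360×0.38/(4×5.67×10⁻⁸×5.62²)]^(1/4) = 92.16 K.

T₁/T₂ ≈ 1.315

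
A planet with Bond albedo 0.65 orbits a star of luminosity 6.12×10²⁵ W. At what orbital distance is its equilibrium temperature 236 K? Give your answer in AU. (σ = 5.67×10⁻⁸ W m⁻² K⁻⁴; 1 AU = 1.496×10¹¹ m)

d ≈ 0.329 AU

From T_eq⁴ = L(1−A)/(16πσd²): d = √[L(1−A)/(16πσT_eq⁴)].
d = √[6.12×10²⁵ × 0.35 / (16π × 5.67×10⁻⁸ × (236)⁴)] = 4.92×10¹⁰ m = 0.329 AU.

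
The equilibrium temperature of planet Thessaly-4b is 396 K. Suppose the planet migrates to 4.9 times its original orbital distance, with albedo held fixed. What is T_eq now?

T_eq ∝ L^(1/4) · d^(−1/2).
T′ = 396 / 4.9^(1/2) = 179 K.

T_eq ≈ 179 K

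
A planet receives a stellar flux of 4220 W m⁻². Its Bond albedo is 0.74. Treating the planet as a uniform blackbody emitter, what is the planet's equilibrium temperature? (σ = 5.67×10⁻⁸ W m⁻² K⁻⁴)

Energy balance: absorbed = emitted ⇒ πR²·S(1−A) = 4πR²·σT_eq⁴, so T_eq⁴ = S(1−A)/(4σ).
T_eq = [4220 × 0.26 / (4 × 5.67×10⁻⁸)]^(1/4) = (4.84×10⁹)^(1/4) = 264 K.

T_eq ≈ 264 K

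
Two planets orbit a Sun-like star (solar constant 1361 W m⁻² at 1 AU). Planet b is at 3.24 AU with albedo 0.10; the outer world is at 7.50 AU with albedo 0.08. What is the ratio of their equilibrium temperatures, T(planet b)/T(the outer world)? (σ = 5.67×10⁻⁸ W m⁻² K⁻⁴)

T₁/T₂ ≈ 1.513

T_eq = [S₀(1−A)/(4σd²)]^(1/4), so T ∝ (1−A)^(1/4) / √d.
T₁ = [1361×0.90/(4×5.67×10⁻⁸×3.24²)]^(1/4) = 150.61 K.
T₂ = [1361×0.92/(4×5.67×10⁻⁸×7.50²)]^(1/4) = 99.53 K.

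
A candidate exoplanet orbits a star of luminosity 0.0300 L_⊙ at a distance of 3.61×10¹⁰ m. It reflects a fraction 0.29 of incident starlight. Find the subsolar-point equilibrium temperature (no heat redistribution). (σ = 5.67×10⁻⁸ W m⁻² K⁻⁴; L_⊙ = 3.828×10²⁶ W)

T_ss ≈ 306 K

L = 0.0300 × 3.828×10²⁶ = 1.15×10²⁵ W.
Flux: S = L/(4πd²) = 1.15×10²⁵/(4π×(3.61×10¹⁰)²) = 701 W m⁻².
At the subsolar point the surface absorbs S(1−A) and emits σT⁴ per unit area — no factor of 4, since only the local patch is in balance.
T = [701 × 0.71 / 5.67×10⁻⁸]^(1/4) = (8.78×10⁹)^(1/4) = 306 K.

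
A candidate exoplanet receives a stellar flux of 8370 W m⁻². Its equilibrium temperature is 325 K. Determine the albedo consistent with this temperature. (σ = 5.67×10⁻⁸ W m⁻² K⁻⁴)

From T_eq⁴ = S(1−A)/(4σ): 1−A = 4σT_eq⁴/S.
1−A = 4 × 5.67×10⁻⁸ × (325)⁴ / 8370 = 0.302.

A ≈ 0.70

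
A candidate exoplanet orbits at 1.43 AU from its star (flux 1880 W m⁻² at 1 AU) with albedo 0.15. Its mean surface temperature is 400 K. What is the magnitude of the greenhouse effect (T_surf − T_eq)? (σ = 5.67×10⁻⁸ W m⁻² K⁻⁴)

S = 1880/1.43² = 919.4 W m⁻².
T_eq = [S(1−A)/(4σ)]^(1/4) = [919.4×0.85/(4×5.67×10⁻⁸)]^(1/4) = 242.3 K.
ΔT = T_surf − T_eq = 400 − 242.3.

ΔT ≈ 157.7 K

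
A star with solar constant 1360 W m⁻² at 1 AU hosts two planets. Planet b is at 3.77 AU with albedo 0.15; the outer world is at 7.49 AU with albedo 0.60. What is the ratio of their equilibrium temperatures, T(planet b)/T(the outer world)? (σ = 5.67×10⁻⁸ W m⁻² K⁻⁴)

T_eq = [S₀(1−A)/(4σd²)]^(1/4), so T ∝ (1−A)^(1/4) / √d.
T₁ = [1360×0.85/(4×5.67×10⁻⁸×3.77²)]^(1/4) = 137.61 K.
T₂ = [1360×0.40/(4×5.67×10⁻⁸×7.49²)]^(1/4) = 80.86 K.

T₁/T₂ ≈ 1.702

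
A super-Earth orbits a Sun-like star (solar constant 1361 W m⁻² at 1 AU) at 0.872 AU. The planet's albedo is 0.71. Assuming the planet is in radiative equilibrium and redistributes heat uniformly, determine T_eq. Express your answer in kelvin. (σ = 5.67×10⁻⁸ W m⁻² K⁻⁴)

Flux at 0.872 AU: S = 1361/0.872² = 1790 W m⁻².
Energy balance: absorbed = emitted ⇒ πR²·S(1−A) = 4πR²·σT_eq⁴, so T_eq⁴ = S(1−A)/(4σ).
T_eq = [1790 × 0.29 / (4 × 5.67×10⁻⁸)]^(1/4) = (2.29×10⁹)^(1/4) = 219 K.

T_eq ≈ 219 K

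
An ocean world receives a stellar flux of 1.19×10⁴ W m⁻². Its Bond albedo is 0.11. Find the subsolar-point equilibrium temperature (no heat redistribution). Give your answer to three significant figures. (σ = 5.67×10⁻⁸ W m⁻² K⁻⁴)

T_ss ≈ 657 K

At the subsolar point the surface absorbs S(1−A) and emits σT⁴ per unit area — no factor of 4, since only the local patch is in balance.
T = [1.19×10⁴ × 0.89 / 5.67×10⁻⁸]^(1/4) = (1.87×10¹¹)^(1/4) = 657 K.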